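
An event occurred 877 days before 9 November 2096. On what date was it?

−366 (one year; includes Feb 29, 2096) → Nov 9, 2095 (511 left).
−365 (one year) → Nov 9, 2094 (146 left).
−9 → Oct 31, 2094 (end of Oct, 31 days; 137 left).
−31 → Sep 30, 2094 (end of Sep, 30 days; 106 left).
−30 → Aug 31, 2094 (end of Aug, 31 days; 76 left).
−31 → Jul 31, 2094 (end of Jul, 31 days; 45 left).
−31 → Jun 30, 2094 (end of Jun, 30 days; 14 left).
−14 → Jun 16, 2094.

June 16, 2094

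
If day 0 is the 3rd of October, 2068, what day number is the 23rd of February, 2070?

508

Oct 3, 2068 → Oct 3, 2069: 365 days.
Oct 3, 2069 → Nov 3, 2069: 31 days (October has 31).
Nov 3, 2069 → Dec 3, 2069: 30 days (November has 30).
Dec 3, 2069 → Jan 3, 2070: 31 days (December has 31).
Jan 3, 2070 → Feb 3, 2070: 31 days (January has 31).
Feb 3, 2070 → Feb 23, 2070: 20 days.
Total: 508 days.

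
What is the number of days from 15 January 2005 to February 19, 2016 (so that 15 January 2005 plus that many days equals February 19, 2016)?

Jan 15, 2005 → Jan 15, 2006: 365 days.
Jan 15, 2006 → Jan 15, 2007: 365 days.
Jan 15, 2007 → Jan 15, 2008: 365 days.
Jan 15, 2008 → Jan 15, 2009: 366 days (Feb 29, 2008 is in that span).
Jan 15, 2009 → Jan 15, 2010: 365 days.
Jan 15, 2010 → Jan 15, 2011: 365 days.
Jan 15, 2011 → Jan 15, 2012: 365 days.
Jan 15, 2012 → Jan 15, 2013: 366 days (Feb 29, 2012 is in that span).
Jan 15, 2013 → Jan 15, 2014: 365 days.
Jan 15, 2014 → Jan 15, 2015: 365 days.
Jan 15, 2015 → Feb 15, 2015: 31 days (January has 31).
Feb 15, 2015 → Mar 15, 2015: 28 days (February has 28).
Mar 15, 2015 → Apr 15, 2015: 31 days (March has 31).
Apr 15, 2015 → May 15, 2015: 30 days (April has 30).
May 15, 2015 → Jun 15, 2015: 31 days (May has 31).
Jun 15, 2015 → Jul 15, 2015: 30 days (June has 30).
Jul 15, 2015 → Aug 15, 2015: 31 days (July has 31).
Aug 15, 2015 → Sep 15, 2015: 31 days (August has 31).
Sep 15, 2015 → Oct 15, 2015: 30 days (September has 30).
Oct 15, 2015 → Nov 15, 2015: 31 days (October has 31).
Nov 15, 2015 → Dec 15, 2015: 30 days (November has 30).
Dec 15, 2015 → Jan 15, 2016: 31 days (December has 31).
Jan 15, 2016 → Feb 15, 2016: 31 days (January has 31).
Feb 15, 2016 → Feb 19, 2016: 4 days.
Total: 4052 days.

4052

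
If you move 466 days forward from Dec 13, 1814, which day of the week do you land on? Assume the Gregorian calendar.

First find the weekday of Dec 13, 1814. Doomsday rule: the anchor day for the 1800s is Friday. For year 14: 14÷12 = 1 r 2, and 2÷4 = 0, so 1+2+0 = 3.
Friday + 3 ≡ Monday — that's 1814's doomsday.
In December the doomsday date is Dec 12.
Dec 13 is 1 day after Dec 12; 1 mod 7 = 1, so Monday + 1 = Tuesday.
466 mod 7 = 4, so 466 days after a Tuesday is Tuesday + 4 = Saturday.

Saturday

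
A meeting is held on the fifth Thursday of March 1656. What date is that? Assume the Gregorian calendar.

March 30, 1656

March 1, 1656 is a Wednesday.
The first Thursday is therefore March 2 (1 days later).
The fifth Thursday is 2 + 4×7 = March 30.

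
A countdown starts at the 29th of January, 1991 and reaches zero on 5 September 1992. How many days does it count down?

585

Jan 29, 1991 → Jan 29, 1992: 365 days.
Jan 29, 1992 → Feb 29, 1992: 31 days (January has 31).
Feb 29, 1992 → Mar 29, 1992: 29 days (February has 29).
Mar 29, 1992 → Apr 29, 1992: 31 days (March has 31).
Apr 29, 1992 → May 29, 1992: 30 days (April has 30).
May 29, 1992 → Jun 29, 1992: 31 days (May has 31).
Jun 29, 1992 → Jul 29, 1992: 30 days (June has 30).
Jul 29, 1992 → Aug 29, 1992: 31 days (July has 31).
Aug 29, 1992 → Sep 5, 1992: 7 days.
Total: 585 days.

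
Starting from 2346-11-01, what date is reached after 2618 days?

January 1, 2354

+365 (one year) → Nov 1, 2347 (2253 left).
+366 (one year; includes Feb 29, 2348) → Nov 1, 2348 (1887 left).
+365 (one year) → Nov 1, 2349 (1522 left).
+365 (one year) → Nov 1, 2350 (1157 left).
+365 (one year) → Nov 1, 2351 (792 left).
+366 (one year; includes Feb 29, 2352) → Nov 1, 2352 (426 left).
+365 (one year) → Nov 1, 2353 (61 left).
Nov has 30 days: +30 → Dec 1, 2353 (31 left).
Dec has 31 days: +31 → Jan 1, 2354 (0 left).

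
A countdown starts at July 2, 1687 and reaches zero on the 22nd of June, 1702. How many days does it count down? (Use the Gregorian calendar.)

Jul 2, 1687 → Jul 2, 1688: 366 days (Feb 29, 1688 is in that span).
Jul 2, 1688 → Jul 2, 1689: 365 days.
Jul 2, 1689 → Jul 2, 1690: 365 days.
Jul 2, 1690 → Jul 2, 1691: 365 days.
Jul 2, 1691 → Jul 2, 1692: 366 days (Feb 29, 1692 is in that span).
Jul 2, 1692 → Jul 2, 1693: 365 days.
Jul 2, 1693 → Jul 2, 1694: 365 days.
Jul 2, 1694 → Jul 2, 1695: 365 days.
Jul 2, 1695 → Jul 2, 1696: 366 days (Feb 29, 1696 is in that span).
Jul 2, 1696 → Jul 2, 1697: 365 days.
Jul 2, 1697 → Jul 2, 1698: 365 days.
Jul 2, 1698 → Jul 2, 1699: 365 days.
Jul 2, 1699 → Jul 2, 1700: 365 days.
Jul 2, 1700 → Jul 2, 1701: 365 days.
Jul 2, 1701 → Aug 2, 1701: 31 days (July has 31).
Aug 2, 1701 → Sep 2, 1701: 31 days (August has 31).
Sep 2, 1701 → Oct 2, 1701: 30 days (September has 30).
Oct 2, 1701 → Nov 2, 1701: 31 days (October has 31).
Nov 2, 1701 → Dec 2, 1701: 30 days (November has 30).
Dec 2, 1701 → Jan 2, 1702: 31 days (December has 31).
Jan 2, 1702 → Feb 2, 1702: 31 days (January has 31).
Feb 2, 1702 → Mar 2, 1702: 28 days (February has 28).
Mar 2, 1702 → Apr 2, 1702: 31 days (March has 31).
Apr 2, 1702 → May 2, 1702: 30 days (April has 30).
May 2, 1702 → Jun 2, 1702: 31 days (May has 31).
Jun 2, 1702 → Jun 22, 1702: 20 days.
Total: 5468 days.

5468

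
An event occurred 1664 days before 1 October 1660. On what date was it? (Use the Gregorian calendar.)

March 12, 1656

−366 (one year; includes Feb 29, 1660) → Oct 1, 1659 (1298 left).
−365 (one year) → Oct 1, 1658 (933 left).
−365 (one year) → Oct 1, 1657 (568 left).
−365 (one year) → Oct 1, 1656 (203 left).
−1 → Sep 30, 1656 (end of Sep, 30 days; 202 left).
−30 → Aug 31, 1656 (end of Aug, 31 days; 172 left).
−31 → Jul 31, 1656 (end of Jul, 31 days; 141 left).
−31 → Jun 30, 1656 (end of Jun, 30 days; 110 left).
−30 → May 31, 1656 (end of May, 31 days; 80 left).
−31 → Apr 30, 1656 (end of Apr, 30 days; 49 left).
−30 → Mar 31, 1656 (end of Mar, 31 days; 19 left).
−19 → Mar 12, 1656.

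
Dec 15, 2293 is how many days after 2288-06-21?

Jun 21, 2288 → Jun 21, 2289: 365 days.
Jun 21, 2289 → Jun 21, 2290: 365 days.
Jun 21, 2290 → Jun 21, 2291: 365 days.
Jun 21, 2291 → Jun 21, 2292: 366 days (Feb 29, 2292 is in that span).
Jun 21, 2292 → Jun 21, 2293: 365 days.
Jun 21, 2293 → Jul 21, 2293: 30 days (June has 30).
Jul 21, 2293 → Aug 21, 2293: 31 days (July has 31).
Aug 21, 2293 → Sep 21, 2293: 31 days (August has 31).
Sep 21, 2293 → Oct 21, 2293: 30 days (September has 30).
Oct 21, 2293 → Nov 21, 2293: 31 days (October has 31).
Nov 21, 2293 → Dec 15, 2293: 24 days.
Total: 2003 days.

2003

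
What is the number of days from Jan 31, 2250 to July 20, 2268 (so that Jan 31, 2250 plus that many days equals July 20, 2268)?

6745

Jan 31, 2250 → Jan 31, 2251: 365 days.
Jan 31, 2251 → Jan 31, 2252: 365 days.
Jan 31, 2252 → Jan 31, 2253: 366 days (Feb 29, 2252 is in that span).
Jan 31, 2253 → Jan 31, 2254: 365 days.
Jan 31, 2254 → Jan 31, 2255: 365 days.
Jan 31, 2255 → Jan 31, 2256: 365 days.
Jan 31, 2256 → Jan 31, 2257: 366 days (Feb 29, 2256 is in that span).
Jan 31, 2257 → Jan 31, 2258: 365 days.
Jan 31, 2258 → Jan 31, 2259: 365 days.
Jan 31, 2259 → Jan 31, 2260: 365 days.
Jan 31, 2260 → Jan 31, 2261: 366 days (Feb 29, 2260 is in that span).
Jan 31, 2261 → Jan 31, 2262: 365 days.
Jan 31, 2262 → Jan 31, 2263: 365 days.
Jan 31, 2263 → Jan 31, 2264: 365 days.
Jan 31, 2264 → Jan 31, 2265: 366 days (Feb 29, 2264 is in that span).
Jan 31, 2265 → Jan 31, 2266: 365 days.
Jan 31, 2266 → Jan 31, 2267: 365 days.
Jan 31, 2267 → Jan 31, 2268: 365 days.
Jan 31, 2268 → Feb 29, 2268: 29 days (January has 31).
Feb 29, 2268 → Mar 29, 2268: 29 days (February has 29).
Mar 29, 2268 → Apr 29, 2268: 31 days (March has 31).
Apr 29, 2268 → May 29, 2268: 30 days (April has 30).
May 29, 2268 → Jun 29, 2268: 31 days (May has 31).
Jun 29, 2268 → Jul 20, 2268: 21 days.
Total: 6745 days.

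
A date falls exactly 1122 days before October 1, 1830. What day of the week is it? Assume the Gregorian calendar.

Oct 1, 1830 is a Friday.
1122 mod 7 = 2, so 1122 days before a Friday is Friday − 2 = Wednesday.

Wednesday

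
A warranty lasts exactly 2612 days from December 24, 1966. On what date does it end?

February 17, 1974

+365 (one year) → Dec 24, 1967 (2247 left).
+366 (one year; includes Feb 29, 1968) → Dec 24, 1968 (1881 left).
+365 (one year) → Dec 24, 1969 (1516 left).
+365 (one year) → Dec 24, 1970 (1151 left).
+365 (one year) → Dec 24, 1971 (786 left).
+366 (one year; includes Feb 29, 1972) → Dec 24, 1972 (420 left).
+365 (one year) → Dec 24, 1973 (55 left).
Dec has 31 days: +8 → Jan 1, 1974 (47 left).
Jan has 31 days: +31 → Feb 1, 1974 (16 left).
+16 → Feb 17, 1974.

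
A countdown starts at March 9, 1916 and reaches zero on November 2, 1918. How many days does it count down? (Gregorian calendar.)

Mar 9, 1916 → Mar 9, 1917: 365 days.
Mar 9, 1917 → Mar 9, 1918: 365 days.
Mar 9, 1918 → Apr 9, 1918: 31 days (March has 31).
Apr 9, 1918 → May 9, 1918: 30 days (April has 30).
May 9, 1918 → Jun 9, 1918: 31 days (May has 31).
Jun 9, 1918 → Jul 9, 1918: 30 days (June has 30).
Jul 9, 1918 → Aug 9, 1918: 31 days (July has 31).
Aug 9, 1918 → Sep 9, 1918: 31 days (August has 31).
Sep 9, 1918 → Oct 9, 1918: 30 days (September has 30).
Oct 9, 1918 → Nov 2, 1918: 24 days.
Total: 968 days.

968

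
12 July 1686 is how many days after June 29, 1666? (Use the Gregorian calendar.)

7318

Jun 29, 1666 → Jun 29, 1667: 365 days.
Jun 29, 1667 → Jun 29, 1668: 366 days (Feb 29, 1668 is in that span).
Jun 29, 1668 → Jun 29, 1669: 365 days.
Jun 29, 1669 → Jun 29, 1670: 365 days.
Jun 29, 1670 → Jun 29, 1671: 365 days.
Jun 29, 1671 → Jun 29, 1672: 366 days (Feb 29, 1672 is in that span).
Jun 29, 1672 → Jun 29, 1673: 365 days.
Jun 29, 1673 → Jun 29, 1674: 365 days.
Jun 29, 1674 → Jun 29, 1675: 365 days.
Jun 29, 1675 → Jun 29, 1676: 366 days (Feb 29, 1676 is in that span).
Jun 29, 1676 → Jun 29, 1677: 365 days.
Jun 29, 1677 → Jun 29, 1678: 365 days.
Jun 29, 1678 → Jun 29, 1679: 365 days.
Jun 29, 1679 → Jun 29, 1680: 366 days (Feb 29, 1680 is in that span).
Jun 29, 1680 → Jun 29, 1681: 365 days.
Jun 29, 1681 → Jun 29, 1682: 365 days.
Jun 29, 1682 → Jun 29, 1683: 365 days.
Jun 29, 1683 → Jun 29, 1684: 366 days (Feb 29, 1684 is in that span).
Jun 29, 1684 → Jun 29, 1685: 365 days.
Jun 29, 1685 → Jul 29, 1685: 30 days (June has 30).
Jul 29, 1685 → Aug 29, 1685: 31 days (July has 31).
Aug 29, 1685 → Sep 29, 1685: 31 days (August has 31).
Sep 29, 1685 → Oct 29, 1685: 30 days (September has 30).
Oct 29, 1685 → Nov 29, 1685: 31 days (October has 31).
Nov 29, 1685 → Dec 29, 1685: 30 days (November has 30).
Dec 29, 1685 → Jan 29, 1686: 31 days (December has 31).
Jan 29, 1686 → Feb 28, 1686: 30 days (January has 31).
Feb 28, 1686 → Mar 28, 1686: 28 days (February has 28).
Mar 28, 1686 → Apr 28, 1686: 31 days (March has 31).
Apr 28, 1686 → May 28, 1686: 30 days (April has 30).
May 28, 1686 → Jun 28, 1686: 31 days (May has 31).
Jun 28, 1686 → Jul 12, 1686: 14 days.
Total: 7318 days.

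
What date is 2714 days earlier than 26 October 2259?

−365 (one year) → Oct 26, 2258 (2349 left).
−365 (one year) → Oct 26, 2257 (1984 left).
−365 (one year) → Oct 26, 2256 (1619 left).
−366 (one year; includes Feb 29, 2256) → Oct 26, 2255 (1253 left).
−365 (one year) → Oct 26, 2254 (888 left).
−365 (one year) → Oct 26, 2253 (523 left).
−365 (one year) → Oct 26, 2252 (158 left).
−26 → Sep 30, 2252 (end of Sep, 30 days; 132 left).
−30 → Aug 31, 2252 (end of Aug, 31 days; 102 left).
−31 → Jul 31, 2252 (end of Jul, 31 days; 71 left).
−31 → Jun 30, 2252 (end of Jun, 30 days; 40 left).
−30 → May 31, 2252 (end of May, 31 days; 10 left).
−10 → May 21, 2252.

May 21, 2252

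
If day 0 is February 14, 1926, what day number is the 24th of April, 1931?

Feb 14, 1926 → Feb 14, 1927: 365 days.
Feb 14, 1927 → Feb 14, 1928: 365 days.
Feb 14, 1928 → Feb 14, 1929: 366 days (Feb 29, 1928 is in that span).
Feb 14, 1929 → Feb 14, 1930: 365 days.
Feb 14, 1930 → Feb 14, 1931: 365 days.
Feb 14, 1931 → Mar 14, 1931: 28 days (February has 28).
Mar 14, 1931 → Apr 14, 1931: 31 days (March has 31).
Apr 14, 1931 → Apr 24, 1931: 10 days.
Total: 1895 days.

1895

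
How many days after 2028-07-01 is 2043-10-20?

5589

Jul 1, 2028 → Jul 1, 2029: 365 days.
Jul 1, 2029 → Jul 1, 2030: 365 days.
Jul 1, 2030 → Jul 1, 2031: 365 days.
Jul 1, 2031 → Jul 1, 2032: 366 days (Feb 29, 2032 is in that span).
Jul 1, 2032 → Jul 1, 2033: 365 days.
Jul 1, 2033 → Jul 1, 2034: 365 days.
Jul 1, 2034 → Jul 1, 2035: 365 days.
Jul 1, 2035 → Jul 1, 2036: 366 days (Feb 29, 2036 is in that span).
Jul 1, 2036 → Jul 1, 2037: 365 days.
Jul 1, 2037 → Jul 1, 2038: 365 days.
Jul 1, 2038 → Jul 1, 2039: 365 days.
Jul 1, 2039 → Jul 1, 2040: 366 days (Feb 29, 2040 is in that span).
Jul 1, 2040 → Jul 1, 2041: 365 days.
Jul 1, 2041 → Jul 1, 2042: 365 days.
Jul 1, 2042 → Jul 1, 2043: 365 days.
Jul 1, 2043 → Aug 1, 2043: 31 days (July has 31).
Aug 1, 2043 → Sep 1, 2043: 31 days (August has 31).
Sep 1, 2043 → Oct 1, 2043: 30 days (September has 30).
Oct 1, 2043 → Oct 20, 2043: 19 days.
Total: 5589 days.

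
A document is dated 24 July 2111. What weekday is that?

Doomsday rule: the anchor day for the 2100s is Sunday. For year 11: 11÷12 = 0 r 11, and 11÷4 = 2, so 0+11+2 = 13.
Sunday + 13 ≡ Saturday — that's 2111's doomsday.
In July the doomsday date is Jul 11.
Jul 24 is 13 days after Jul 11; 13 mod 7 = 6, so Saturday + 6 = Friday.

Friday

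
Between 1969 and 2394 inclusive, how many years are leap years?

Multiples of 4 in [1969,2394]: 106.
Of those, multiples of 100: 4 (not leap unless ÷400).
Multiples of 400: 1.
Leap years = 106 − 4 + 1 = 103.

103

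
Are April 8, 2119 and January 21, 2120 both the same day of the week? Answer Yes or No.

From Apr 8, 2119 to Jan 21, 2120 is 288 days.
288 mod 7 = 1, so they are different weekdays.
(Apr 8, 2119 is a Saturday; Jan 21, 2120 is a Sunday.)

No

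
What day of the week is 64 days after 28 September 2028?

Sep 28, 2028 is a Thursday.
64 mod 7 = 1, so 64 days after a Thursday is Thursday + 1 = Friday.

Friday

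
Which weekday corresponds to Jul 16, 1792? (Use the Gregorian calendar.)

Monday

Doomsday rule: the anchor day for the 1700s is Sunday. For year 92: 92÷12 = 7 r 8, and 8÷4 = 2, so 7+8+2 = 17.
Sunday + 17 ≡ Wednesday — that's 1792's doomsday.
In July the doomsday date is Jul 11.
Jul 16 is 5 days after Jul 11; 5 mod 7 = 5, so Wednesday + 5 = Monday.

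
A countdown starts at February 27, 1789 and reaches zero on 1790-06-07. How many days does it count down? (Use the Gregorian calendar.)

465

Feb 27, 1789 → Feb 27, 1790: 365 days.
Feb 27, 1790 → Mar 27, 1790: 28 days (February has 28).
Mar 27, 1790 → Apr 27, 1790: 31 days (March has 31).
Apr 27, 1790 → May 27, 1790: 30 days (April has 30).
May 27, 1790 → Jun 7, 1790: 11 days.
Total: 465 days.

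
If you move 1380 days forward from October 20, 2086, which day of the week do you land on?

Monday

Oct 20, 2086 is a Sunday.
1380 mod 7 = 1, so 1380 days after a Sunday is Sunday + 1 = Monday.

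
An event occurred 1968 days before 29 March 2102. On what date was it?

−365 (one year) → Mar 29, 2101 (1603 left).
−365 (one year) → Mar 29, 2100 (1238 left).
−365 (one year) → Mar 29, 2099 (873 left).
−365 (one year) → Mar 29, 2098 (508 left).
−365 (one year) → Mar 29, 2097 (143 left).
−29 → Feb 28, 2097 (end of Feb, 28 days; 114 left).
−28 → Jan 31, 2097 (end of Jan, 31 days; 86 left).
−31 → Dec 31, 2096 (end of Dec, 31 days; 55 left).
−31 → Nov 30, 2096 (end of Nov, 30 days; 24 left).
−24 → Nov 6, 2096.

November 6, 2096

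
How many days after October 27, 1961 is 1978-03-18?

5986

Oct 27, 1961 → Oct 27, 1962: 365 days.
Oct 27, 1962 → Oct 27, 1963: 365 days.
Oct 27, 1963 → Oct 27, 1964: 366 days (Feb 29, 1964 is in that span).
Oct 27, 1964 → Oct 27, 1965: 365 days.
Oct 27, 1965 → Oct 27, 1966: 365 days.
Oct 27, 1966 → Oct 27, 1967: 365 days.
Oct 27, 1967 → Oct 27, 1968: 366 days (Feb 29, 1968 is in that span).
Oct 27, 1968 → Oct 27, 1969: 365 days.
Oct 27, 1969 → Oct 27, 1970: 365 days.
Oct 27, 1970 → Oct 27, 1971: 365 days.
Oct 27, 1971 → Oct 27, 1972: 366 days (Feb 29, 1972 is in that span).
Oct 27, 1972 → Oct 27, 1973: 365 days.
Oct 27, 1973 → Oct 27, 1974: 365 days.
Oct 27, 1974 → Oct 27, 1975: 365 days.
Oct 27, 1975 → Oct 27, 1976: 366 days (Feb 29, 1976 is in that span).
Oct 27, 1976 → Oct 27, 1977: 365 days.
Oct 27, 1977 → Nov 27, 1977: 31 days (October has 31).
Nov 27, 1977 → Dec 27, 1977: 30 days (November has 30).
Dec 27, 1977 → Jan 27, 1978: 31 days (December has 31).
Jan 27, 1978 → Feb 27, 1978: 31 days (January has 31).
Feb 27, 1978 → Mar 18, 1978: 19 days.
Total: 5986 days.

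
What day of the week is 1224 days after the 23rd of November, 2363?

First find the weekday of Nov 23, 2363. Doomsday rule: the anchor day for the 2300s is Wednesday. For year 63: 63÷12 = 5 r 3, and 3÷4 = 0, so 5+3+0 = 8.
Wednesday + 8 ≡ Thursday — that's 2363's doomsday.
In November the doomsday date is Nov 7.
Nov 23 is 16 days after Nov 7; 16 mod 7 = 2, so Thursday + 2 = Saturday.
1224 mod 7 = 6, so 1224 days after a Saturday is Saturday + 6 = Friday.

Friday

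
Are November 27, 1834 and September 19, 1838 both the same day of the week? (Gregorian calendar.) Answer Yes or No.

From Nov 27, 1834 to Sep 19, 1838 is 1392 days.
1392 mod 7 = 6, so they are different weekdays.
(Nov 27, 1834 is a Thursday; Sep 19, 1838 is a Wednesday.)

No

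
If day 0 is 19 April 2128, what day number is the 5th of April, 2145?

6195

Apr 19, 2128 → Apr 19, 2129: 365 days.
Apr 19, 2129 → Apr 19, 2130: 365 days.
Apr 19, 2130 → Apr 19, 2131: 365 days.
Apr 19, 2131 → Apr 19, 2132: 366 days (Feb 29, 2132 is in that span).
Apr 19, 2132 → Apr 19, 2133: 365 days.
Apr 19, 2133 → Apr 19, 2134: 365 days.
Apr 19, 2134 → Apr 19, 2135: 365 days.
Apr 19, 2135 → Apr 19, 2136: 366 days (Feb 29, 2136 is in that span).
Apr 19, 2136 → Apr 19, 2137: 365 days.
Apr 19, 2137 → Apr 19, 2138: 365 days.
Apr 19, 2138 → Apr 19, 2139: 365 days.
Apr 19, 2139 → Apr 19, 2140: 366 days (Feb 29, 2140 is in that span).
Apr 19, 2140 → Apr 19, 2141: 365 days.
Apr 19, 2141 → Apr 19, 2142: 365 days.
Apr 19, 2142 → Apr 19, 2143: 365 days.
Apr 19, 2143 → Apr 19, 2144: 366 days (Feb 29, 2144 is in that span).
Apr 19, 2144 → May 19, 2144: 30 days (April has 30).
May 19, 2144 → Jun 19, 2144: 31 days (May has 31).
Jun 19, 2144 → Jul 19, 2144: 30 days (June has 30).
Jul 19, 2144 → Aug 19, 2144: 31 days (July has 31).
Aug 19, 2144 → Sep 19, 2144: 31 days (August has 31).
Sep 19, 2144 → Oct 19, 2144: 30 days (September has 30).
Oct 19, 2144 → Nov 19, 2144: 31 days (October has 31).
Nov 19, 2144 → Dec 19, 2144: 30 days (November has 30).
Dec 19, 2144 → Jan 19, 2145: 31 days (December has 31).
Jan 19, 2145 → Feb 19, 2145: 31 days (January has 31).
Feb 19, 2145 → Mar 19, 2145: 28 days (February has 28).
Mar 19, 2145 → Apr 5, 2145: 17 days.
Total: 6195 days.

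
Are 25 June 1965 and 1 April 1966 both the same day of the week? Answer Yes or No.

From Jun 25, 1965 to Apr 1, 1966 is 280 days.
280 mod 7 = 0, so they are the same weekday.
(Jun 25, 1965 is a Friday; Apr 1, 1966 is a Friday.)

Yes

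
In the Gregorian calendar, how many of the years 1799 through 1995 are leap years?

Multiples of 4 in [1799,1995]: 49.
Of those, multiples of 100: 2 (not leap unless ÷400).
Multiples of 400: 0.
Leap years = 49 − 2 + 0 = 47.

47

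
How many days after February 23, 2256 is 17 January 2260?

1424

Feb 23, 2256 → Feb 23, 2257: 366 days (Feb 29, 2256 is in that span).
Feb 23, 2257 → Feb 23, 2258: 365 days.
Feb 23, 2258 → Feb 23, 2259: 365 days.
Feb 23, 2259 → Mar 23, 2259: 28 days (February has 28).
Mar 23, 2259 → Apr 23, 2259: 31 days (March has 31).
Apr 23, 2259 → May 23, 2259: 30 days (April has 30).
May 23, 2259 → Jun 23, 2259: 31 days (May has 31).
Jun 23, 2259 → Jul 23, 2259: 30 days (June has 30).
Jul 23, 2259 → Aug 23, 2259: 31 days (July has 31).
Aug 23, 2259 → Sep 23, 2259: 31 days (August has 31).
Sep 23, 2259 → Oct 23, 2259: 30 days (September has 30).
Oct 23, 2259 → Nov 23, 2259: 31 days (October has 31).
Nov 23, 2259 → Dec 23, 2259: 30 days (November has 30).
Dec 23, 2259 → Jan 17, 2260: 25 days.
Total: 1424 days.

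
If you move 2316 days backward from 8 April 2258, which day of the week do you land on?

First find the weekday of Apr 8, 2258. Doomsday rule: the anchor day for the 2200s is Friday. For year 58: 58÷12 = 4 r 10, and 10÷4 = 2, so 4+10+2 = 16.
Friday + 16 ≡ Sunday — that's 2258's doomsday.
In April the doomsday date is Apr 4.
Apr 8 is 4 days after Apr 4; 4 mod 7 = 4, so Sunday + 4 = Thursday.
2316 mod 7 = 6, so 2316 days before a Thursday is Thursday − 6 = Friday.

Friday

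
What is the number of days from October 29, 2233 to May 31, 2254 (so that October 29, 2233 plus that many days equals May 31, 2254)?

7519

Oct 29, 2233 → Oct 29, 2234: 365 days.
Oct 29, 2234 → Oct 29, 2235: 365 days.
Oct 29, 2235 → Oct 29, 2236: 366 days (Feb 29, 2236 is in that span).
Oct 29, 2236 → Oct 29, 2237: 365 days.
Oct 29, 2237 → Oct 29, 2238: 365 days.
Oct 29, 2238 → Oct 29, 2239: 365 days.
Oct 29, 2239 → Oct 29, 2240: 366 days (Feb 29, 2240 is in that span).
Oct 29, 2240 → Oct 29, 2241: 365 days.
Oct 29, 2241 → Oct 29, 2242: 365 days.
Oct 29, 2242 → Oct 29, 2243: 365 days.
Oct 29, 2243 → Oct 29, 2244: 366 days (Feb 29, 2244 is in that span).
Oct 29, 2244 → Oct 29, 2245: 365 days.
Oct 29, 2245 → Oct 29, 2246: 365 days.
Oct 29, 2246 → Oct 29, 2247: 365 days.
Oct 29, 2247 → Oct 29, 2248: 366 days (Feb 29, 2248 is in that span).
Oct 29, 2248 → Oct 29, 2249: 365 days.
Oct 29, 2249 → Oct 29, 2250: 365 days.
Oct 29, 2250 → Oct 29, 2251: 365 days.
Oct 29, 2251 → Oct 29, 2252: 366 days (Feb 29, 2252 is in that span).
Oct 29, 2252 → Oct 29, 2253: 365 days.
Oct 29, 2253 → Nov 29, 2253: 31 days (October has 31).
Nov 29, 2253 → Dec 29, 2253: 30 days (November has 30).
Dec 29, 2253 → Jan 29, 2254: 31 days (December has 31).
Jan 29, 2254 → Feb 28, 2254: 30 days (January has 31).
Feb 28, 2254 → Mar 28, 2254: 28 days (February has 28).
Mar 28, 2254 → Apr 28, 2254: 31 days (March has 31).
Apr 28, 2254 → May 28, 2254: 30 days (April has 30).
May 28, 2254 → May 31, 2254: 3 days.
Total: 7519 days.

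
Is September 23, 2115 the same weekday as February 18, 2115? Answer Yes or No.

Yes

From Feb 18, 2115 to Sep 23, 2115 is 217 days.
217 mod 7 = 0, so they are the same weekday.
(Feb 18, 2115 is a Monday; Sep 23, 2115 is a Monday.)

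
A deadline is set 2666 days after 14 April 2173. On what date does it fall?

+365 (one year) → Apr 14, 2174 (2301 left).
+365 (one year) → Apr 14, 2175 (1936 left).
+366 (one year; includes Feb 29, 2176) → Apr 14, 2176 (1570 left).
+365 (one year) → Apr 14, 2177 (1205 left).
+365 (one year) → Apr 14, 2178 (840 left).
+365 (one year) → Apr 14, 2179 (475 left).
+366 (one year; includes Feb 29, 2180) → Apr 14, 2180 (109 left).
Apr has 30 days: +17 → May 1, 2180 (92 left).
May has 31 days: +31 → Jun 1, 2180 (61 left).
Jun has 30 days: +30 → Jul 1, 2180 (31 left).
Jul has 31 days: +31 → Aug 1, 2180 (0 left).

August 1, 2180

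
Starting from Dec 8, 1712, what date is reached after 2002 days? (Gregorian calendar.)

June 2, 1718

+365 (one year) → Dec 8, 1713 (1637 left).
+365 (one year) → Dec 8, 1714 (1272 left).
+365 (one year) → Dec 8, 1715 (907 left).
+366 (one year; includes Feb 29, 1716) → Dec 8, 1716 (541 left).
+365 (one year) → Dec 8, 1717 (176 left).
Dec has 31 days: +24 → Jan 1, 1718 (152 left).
Jan has 31 days: +31 → Feb 1, 1718 (121 left).
Feb has 28 days: +28 → Mar 1, 1718 (93 left).
Mar has 31 days: +31 → Apr 1, 1718 (62 left).
Apr has 30 days: +30 → May 1, 1718 (32 left).
May has 31 days: +31 → Jun 1, 1718 (1 left).
+1 → Jun 2, 1718.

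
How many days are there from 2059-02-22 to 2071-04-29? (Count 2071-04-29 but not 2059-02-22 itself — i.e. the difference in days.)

4449

Feb 22, 2059 → Feb 22, 2060: 365 days.
Feb 22, 2060 → Feb 22, 2061: 366 days (Feb 29, 2060 is in that span).
Feb 22, 2061 → Feb 22, 2062: 365 days.
Feb 22, 2062 → Feb 22, 2063: 365 days.
Feb 22, 2063 → Feb 22, 2064: 365 days.
Feb 22, 2064 → Feb 22, 2065: 366 days (Feb 29, 2064 is in that span).
Feb 22, 2065 → Feb 22, 2066: 365 days.
Feb 22, 2066 → Feb 22, 2067: 365 days.
Feb 22, 2067 → Feb 22, 2068: 365 days.
Feb 22, 2068 → Feb 22, 2069: 366 days (Feb 29, 2068 is in that span).
Feb 22, 2069 → Feb 22, 2070: 365 days.
Feb 22, 2070 → Feb 22, 2071: 365 days.
Feb 22, 2071 → Mar 22, 2071: 28 days (February has 28).
Mar 22, 2071 → Apr 22, 2071: 31 days (March has 31).
Apr 22, 2071 → Apr 29, 2071: 7 days.
Total: 4449 days.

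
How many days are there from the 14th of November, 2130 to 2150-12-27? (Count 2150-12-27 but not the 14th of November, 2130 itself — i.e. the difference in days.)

7348

Nov 14, 2130 → Nov 14, 2131: 365 days.
Nov 14, 2131 → Nov 14, 2132: 366 days (Feb 29, 2132 is in that span).
Nov 14, 2132 → Nov 14, 2133: 365 days.
Nov 14, 2133 → Nov 14, 2134: 365 days.
Nov 14, 2134 → Nov 14, 2135: 365 days.
Nov 14, 2135 → Nov 14, 2136: 366 days (Feb 29, 2136 is in that span).
Nov 14, 2136 → Nov 14, 2137: 365 days.
Nov 14, 2137 → Nov 14, 2138: 365 days.
Nov 14, 2138 → Nov 14, 2139: 365 days.
Nov 14, 2139 → Nov 14, 2140: 366 days (Feb 29, 2140 is in that span).
Nov 14, 2140 → Nov 14, 2141: 365 days.
Nov 14, 2141 → Nov 14, 2142: 365 days.
Nov 14, 2142 → Nov 14, 2143: 365 days.
Nov 14, 2143 → Nov 14, 2144: 366 days (Feb 29, 2144 is in that span).
Nov 14, 2144 → Nov 14, 2145: 365 days.
Nov 14, 2145 → Nov 14, 2146: 365 days.
Nov 14, 2146 → Nov 14, 2147: 365 days.
Nov 14, 2147 → Nov 14, 2148: 366 days (Feb 29, 2148 is in that span).
Nov 14, 2148 → Nov 14, 2149: 365 days.
Nov 14, 2149 → Nov 14, 2150: 365 days.
Nov 14, 2150 → Dec 14, 2150: 30 days (November has 30).
Dec 14, 2150 → Dec 27, 2150: 13 days.
Total: 7348 days.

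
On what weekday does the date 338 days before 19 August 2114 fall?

Friday

Aug 19, 2114 is a Sunday.
338 mod 7 = 2, so 338 days before a Sunday is Sunday − 2 = Friday.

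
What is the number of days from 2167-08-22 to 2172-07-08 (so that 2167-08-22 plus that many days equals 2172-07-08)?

Aug 22, 2167 → Aug 22, 2168: 366 days (Feb 29, 2168 is in that span).
Aug 22, 2168 → Aug 22, 2169: 365 days.
Aug 22, 2169 → Aug 22, 2170: 365 days.
Aug 22, 2170 → Aug 22, 2171: 365 days.
Aug 22, 2171 → Sep 22, 2171: 31 days (August has 31).
Sep 22, 2171 → Oct 22, 2171: 30 days (September has 30).
Oct 22, 2171 → Nov 22, 2171: 31 days (October has 31).
Nov 22, 2171 → Dec 22, 2171: 30 days (November has 30).
Dec 22, 2171 → Jan 22, 2172: 31 days (December has 31).
Jan 22, 2172 → Feb 22, 2172: 31 days (January has 31).
Feb 22, 2172 → Mar 22, 2172: 29 days (February has 29).
Mar 22, 2172 → Apr 22, 2172: 31 days (March has 31).
Apr 22, 2172 → May 22, 2172: 30 days (April has 30).
May 22, 2172 → Jun 22, 2172: 31 days (May has 31).
Jun 22, 2172 → Jul 8, 2172: 16 days.
Total: 1782 days.

1782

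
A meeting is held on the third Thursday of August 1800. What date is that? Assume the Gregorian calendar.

August 21, 1800

August 1, 1800 is a Friday.
The first Thursday is therefore August 7 (6 days later).
The third Thursday is 7 + 2×7 = August 21.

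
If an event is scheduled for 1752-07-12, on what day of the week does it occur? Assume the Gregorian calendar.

Doomsday rule: the anchor day for the 1700s is Sunday. For year 52: 52÷12 = 4 r 4, and 4÷4 = 1, so 4+4+1 = 9.
Sunday + 9 ≡ Tuesday — that's 1752's doomsday.
In July the doomsday date is Jul 11.
Jul 12 is 1 day after Jul 11; 1 mod 7 = 1, so Tuesday + 1 = Wednesday.

Wednesday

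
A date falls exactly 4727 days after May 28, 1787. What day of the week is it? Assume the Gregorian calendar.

Wednesday

First find the weekday of May 28, 1787. Doomsday rule: the anchor day for the 1700s is Sunday. For year 87: 87÷12 = 7 r 3, and 3÷4 = 0, so 7+3+0 = 10.
Sunday + 10 ≡ Wednesday — that's 1787's doomsday.
In May the doomsday date is May 9.
May 28 is 19 days after May 9; 19 mod 7 = 5, so Wednesday + 5 = Monday.
4727 mod 7 = 2, so 4727 days after a Monday is Monday + 2 = Wednesday.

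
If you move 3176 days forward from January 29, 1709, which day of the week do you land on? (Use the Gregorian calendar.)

Sunday

First find the weekday of Jan 29, 1709. Doomsday rule: the anchor day for the 1700s is Sunday. For year 09: 9÷12 = 0 r 9, and 9÷4 = 2, so 0+9+2 = 11.
Sunday + 11 ≡ Thursday — that's 1709's doomsday.
In January the doomsday date is Jan 3 (1709 is not a leap year).
Jan 29 is 26 days after Jan 3; 26 mod 7 = 5, so Thursday + 5 = Tuesday.
3176 mod 7 = 5, so 3176 days after a Tuesday is Tuesday + 5 = Sunday.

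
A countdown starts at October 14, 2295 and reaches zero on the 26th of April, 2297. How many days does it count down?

560

Oct 14, 2295 → Oct 14, 2296: 366 days (Feb 29, 2296 is in that span).
Oct 14, 2296 → Nov 14, 2296: 31 days (October has 31).
Nov 14, 2296 → Dec 14, 2296: 30 days (November has 30).
Dec 14, 2296 → Jan 14, 2297: 31 days (December has 31).
Jan 14, 2297 → Feb 14, 2297: 31 days (January has 31).
Feb 14, 2297 → Mar 14, 2297: 28 days (February has 28).
Mar 14, 2297 → Apr 14, 2297: 31 days (March has 31).
Apr 14, 2297 → Apr 26, 2297: 12 days.
Total: 560 days.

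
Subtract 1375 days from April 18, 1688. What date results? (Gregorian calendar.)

−366 (one year; includes Feb 29, 1688) → Apr 18, 1687 (1009 left).
−365 (one year) → Apr 18, 1686 (644 left).
−365 (one year) → Apr 18, 1685 (279 left).
−18 → Mar 31, 1685 (end of Mar, 31 days; 261 left).
−31 → Feb 28, 1685 (end of Feb, 28 days; 230 left).
−28 → Jan 31, 1685 (end of Jan, 31 days; 202 left).
−31 → Dec 31, 1684 (end of Dec, 31 days; 171 left).
−31 → Nov 30, 1684 (end of Nov, 30 days; 140 left).
−30 → Oct 31, 1684 (end of Oct, 31 days; 110 left).
−31 → Sep 30, 1684 (end of Sep, 30 days; 79 left).
−30 → Aug 31, 1684 (end of Aug, 31 days; 49 left).
−31 → Jul 31, 1684 (end of Jul, 31 days; 18 left).
−18 → Jul 13, 1684.

July 13, 1684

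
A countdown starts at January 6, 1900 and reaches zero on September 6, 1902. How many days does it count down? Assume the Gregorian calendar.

Jan 6, 1900 → Jan 6, 1901: 365 days.
Jan 6, 1901 → Jan 6, 1902: 365 days.
Jan 6, 1902 → Feb 6, 1902: 31 days (January has 31).
Feb 6, 1902 → Mar 6, 1902: 28 days (February has 28).
Mar 6, 1902 → Apr 6, 1902: 31 days (March has 31).
Apr 6, 1902 → May 6, 1902: 30 days (April has 30).
May 6, 1902 → Jun 6, 1902: 31 days (May has 31).
Jun 6, 1902 → Jul 6, 1902: 30 days (June has 30).
Jul 6, 1902 → Aug 6, 1902: 31 days (July has 31).
Aug 6, 1902 → Sep 6, 1902: 31 days.
Total: 973 days.

973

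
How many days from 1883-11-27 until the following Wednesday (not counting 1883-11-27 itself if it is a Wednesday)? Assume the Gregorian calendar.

1

Nov 27, 1883 is a Tuesday.
From Tuesday to the next Wednesday is 1 day.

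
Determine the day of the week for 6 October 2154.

Sunday

Doomsday rule: the anchor day for the 2100s is Sunday. For year 54: 54÷12 = 4 r 6, and 6÷4 = 1, so 4+6+1 = 11.
Sunday + 11 ≡ Thursday — that's 2154's doomsday.
In October the doomsday date is Oct 10.
Oct 6 is 4 days before Oct 10; 4 mod 7 = 4, so Thursday − 4 = Sunday.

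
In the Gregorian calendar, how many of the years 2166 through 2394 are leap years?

55

Multiples of 4 in [2166,2394]: 57.
Of those, multiples of 100: 2 (not leap unless ÷400).
Multiples of 400: 0.
Leap years = 57 − 2 + 0 = 55.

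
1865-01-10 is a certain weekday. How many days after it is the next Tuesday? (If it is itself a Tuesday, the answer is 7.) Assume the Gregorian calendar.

7

Jan 10, 1865 is a Tuesday.
From Tuesday to the next Tuesday is 7 days.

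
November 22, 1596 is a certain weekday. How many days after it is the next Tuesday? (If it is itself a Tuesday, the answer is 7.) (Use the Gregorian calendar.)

Nov 22, 1596 is a Friday.
From Friday to the next Tuesday is 4 days.

4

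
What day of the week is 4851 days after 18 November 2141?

Saturday

First find the weekday of Nov 18, 2141. Doomsday rule: the anchor day for the 2100s is Sunday. For year 41: 41÷12 = 3 r 5, and 5÷4 = 1, so 3+5+1 = 9.
Sunday + 9 ≡ Tuesday — that's 2141's doomsday.
In November the doomsday date is Nov 7.
Nov 18 is 11 days after Nov 7; 11 mod 7 = 4, so Tuesday + 4 = Saturday.
4851 mod 7 = 0, so 4851 days after a Saturday is Saturday + 0 = Saturday.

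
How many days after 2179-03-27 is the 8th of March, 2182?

1077

Mar 27, 2179 → Mar 27, 2180: 366 days (Feb 29, 2180 is in that span).
Mar 27, 2180 → Mar 27, 2181: 365 days.
Mar 27, 2181 → Apr 27, 2181: 31 days (March has 31).
Apr 27, 2181 → May 27, 2181: 30 days (April has 30).
May 27, 2181 → Jun 27, 2181: 31 days (May has 31).
Jun 27, 2181 → Jul 27, 2181: 30 days (June has 30).
Jul 27, 2181 → Aug 27, 2181: 31 days (July has 31).
Aug 27, 2181 → Sep 27, 2181: 31 days (August has 31).
Sep 27, 2181 → Oct 27, 2181: 30 days (September has 30).
Oct 27, 2181 → Nov 27, 2181: 31 days (October has 31).
Nov 27, 2181 → Dec 27, 2181: 30 days (November has 30).
Dec 27, 2181 → Jan 27, 2182: 31 days (December has 31).
Jan 27, 2182 → Feb 27, 2182: 31 days (January has 31).
Feb 27, 2182 → Mar 8, 2182: 9 days.
Total: 1077 days.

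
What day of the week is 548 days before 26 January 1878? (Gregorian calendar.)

Thursday

First find the weekday of Jan 26, 1878. Doomsday rule: the anchor day for the 1800s is Friday. For year 78: 78÷12 = 6 r 6, and 6÷4 = 1, so 6+6+1 = 13.
Friday + 13 ≡ Thursday — that's 1878's doomsday.
In January the doomsday date is Jan 3 (1878 is not a leap year).
Jan 26 is 23 days after Jan 3; 23 mod 7 = 2, so Thursday + 2 = Saturday.
548 mod 7 = 2, so 548 days before a Saturday is Saturday − 2 = Thursday.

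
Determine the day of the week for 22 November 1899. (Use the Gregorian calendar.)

Doomsday rule: the anchor day for the 1800s is Friday. For year 99: 99÷12 = 8 r 3, and 3÷4 = 0, so 8+3+0 = 11.
Friday + 11 ≡ Tuesday — that's 1899's doomsday.
In November the doomsday date is Nov 7.
Nov 22 is 15 days after Nov 7; 15 mod 7 = 1, so Tuesday + 1 = Wednesday.

Wednesday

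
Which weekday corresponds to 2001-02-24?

Saturday

Doomsday rule: the anchor day for the 2000s is Tuesday. For year 01: 1÷12 = 0 r 1, and 1÷4 = 0, so 0+1+0 = 1.
Tuesday + 1 ≡ Wednesday — that's 2001's doomsday.
In February the doomsday date is Feb 28 (2001 is not a leap year).
Feb 24 is 4 days before Feb 28; 4 mod 7 = 4, so Wednesday − 4 = Saturday.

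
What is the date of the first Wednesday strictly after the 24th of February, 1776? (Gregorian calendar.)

Feb 24, 1776 is a Saturday.
From Saturday to the next Wednesday is 4 days.
Feb 24, 1776 + 4 = Feb 28, 1776.

February 28, 1776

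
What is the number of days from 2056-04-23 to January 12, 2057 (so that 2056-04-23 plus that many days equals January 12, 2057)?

264

Apr 23, 2056 → May 23, 2056: 30 days (April has 30).
May 23, 2056 → Jun 23, 2056: 31 days (May has 31).
Jun 23, 2056 → Jul 23, 2056: 30 days (June has 30).
Jul 23, 2056 → Aug 23, 2056: 31 days (July has 31).
Aug 23, 2056 → Sep 23, 2056: 31 days (August has 31).
Sep 23, 2056 → Oct 23, 2056: 30 days (September has 30).
Oct 23, 2056 → Nov 23, 2056: 31 days (October has 31).
Nov 23, 2056 → Dec 23, 2056: 30 days (November has 30).
Dec 23, 2056 → Jan 12, 2057: 20 days.
Total: 264 days.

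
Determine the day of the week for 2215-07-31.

Monday

Doomsday rule: the anchor day for the 2200s is Friday. For year 15: 15÷12 = 1 r 3, and 3÷4 = 0, so 1+3+0 = 4.
Friday + 4 ≡ Tuesday — that's 2215's doomsday.
In July the doomsday date is Jul 11.
Jul 31 is 20 days after Jul 11; 20 mod 7 = 6, so Tuesday + 6 = Monday.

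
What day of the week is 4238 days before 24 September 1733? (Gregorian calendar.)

Monday

First find the weekday of Sep 24, 1733. Doomsday rule: the anchor day for the 1700s is Sunday. For year 33: 33÷12 = 2 r 9, and 9÷4 = 2, so 2+9+2 = 13.
Sunday + 13 ≡ Saturday — that's 1733's doomsday.
In September the doomsday date is Sep 5.
Sep 24 is 19 days after Sep 5; 19 mod 7 = 5, so Saturday + 5 = Thursday.
4238 mod 7 = 3, so 4238 days before a Thursday is Thursday − 3 = Monday.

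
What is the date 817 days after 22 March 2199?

+365 (one year) → Mar 22, 2200 (452 left).
+365 (one year) → Mar 22, 2201 (87 left).
Mar has 31 days: +10 → Apr 1, 2201 (77 left).
Apr has 30 days: +30 → May 1, 2201 (47 left).
May has 31 days: +31 → Jun 1, 2201 (16 left).
+16 → Jun 17, 2201.

June 17, 2201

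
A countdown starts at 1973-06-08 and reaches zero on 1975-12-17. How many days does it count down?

Jun 8, 1973 → Jun 8, 1974: 365 days.
Jun 8, 1974 → Jun 8, 1975: 365 days.
Jun 8, 1975 → Jul 8, 1975: 30 days (June has 30).
Jul 8, 1975 → Aug 8, 1975: 31 days (July has 31).
Aug 8, 1975 → Sep 8, 1975: 31 days (August has 31).
Sep 8, 1975 → Oct 8, 1975: 30 days (September has 30).
Oct 8, 1975 → Nov 8, 1975: 31 days (October has 31).
Nov 8, 1975 → Dec 8, 1975: 30 days (November has 30).
Dec 8, 1975 → Dec 17, 1975: 9 days.
Total: 922 days.

922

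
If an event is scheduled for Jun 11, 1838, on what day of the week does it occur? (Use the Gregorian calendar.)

Monday

Doomsday rule: the anchor day for the 1800s is Friday. For year 38: 38÷12 = 3 r 2, and 2÷4 = 0, so 3+2+0 = 5.
Friday + 5 ≡ Wednesday — that's 1838's doomsday.
In June the doomsday date is Jun 6.
Jun 11 is 5 days after Jun 6; 5 mod 7 = 5, so Wednesday + 5 = Monday.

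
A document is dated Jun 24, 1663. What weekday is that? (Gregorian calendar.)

Doomsday rule: the anchor day for the 1600s is Tuesday. For year 63: 63÷12 = 5 r 3, and 3÷4 = 0, so 5+3+0 = 8.
Tuesday + 8 ≡ Wednesday — that's 1663's doomsday.
In June the doomsday date is Jun 6.
Jun 24 is 18 days after Jun 6; 18 mod 7 = 4, so Wednesday + 4 = Sunday.

Sunday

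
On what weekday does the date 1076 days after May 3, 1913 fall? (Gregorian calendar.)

Thursday

May 3, 1913 is a Saturday.
1076 mod 7 = 5, so 1076 days after a Saturday is Saturday + 5 = Thursday.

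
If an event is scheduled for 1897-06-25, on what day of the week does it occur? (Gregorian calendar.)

Doomsday rule: the anchor day for the 1800s is Friday. For year 97: 97÷12 = 8 r 1, and 1÷4 = 0, so 8+1+0 = 9.
Friday + 9 ≡ Sunday — that's 1897's doomsday.
In June the doomsday date is Jun 6.
Jun 25 is 19 days after Jun 6; 19 mod 7 = 5, so Sunday + 5 = Friday.

Friday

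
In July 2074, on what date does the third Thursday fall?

July 1, 2074 is a Sunday.
The first Thursday is therefore July 5 (4 days later).
The third Thursday is 5 + 2×7 = July 19.

July 19, 2074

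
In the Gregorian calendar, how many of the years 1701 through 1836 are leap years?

Multiples of 4 in [1701,1836]: 34.
Of those, multiples of 100: 1 (not leap unless ÷400).
Multiples of 400: 0.
Leap years = 34 − 1 + 0 = 33.

33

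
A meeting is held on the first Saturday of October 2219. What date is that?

October 1, 2219 is a Friday.
The first Saturday is therefore October 2 (1 days later).

October 2, 2219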